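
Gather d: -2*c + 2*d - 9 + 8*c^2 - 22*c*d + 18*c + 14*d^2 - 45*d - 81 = 8*c^2 + 16*c + 14*d^2 + d*(-22*c - 43) - 90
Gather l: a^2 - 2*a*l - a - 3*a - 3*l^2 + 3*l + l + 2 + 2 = a^2 - 4*a - 3*l^2 + l*(4 - 2*a) + 4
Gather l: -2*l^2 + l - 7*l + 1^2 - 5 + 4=-2*l^2 - 6*l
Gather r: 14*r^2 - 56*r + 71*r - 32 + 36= 14*r^2 + 15*r + 4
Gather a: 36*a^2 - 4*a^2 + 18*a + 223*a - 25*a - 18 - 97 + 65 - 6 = 32*a^2 + 216*a - 56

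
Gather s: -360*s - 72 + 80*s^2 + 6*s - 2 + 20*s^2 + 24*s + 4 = 100*s^2 - 330*s - 70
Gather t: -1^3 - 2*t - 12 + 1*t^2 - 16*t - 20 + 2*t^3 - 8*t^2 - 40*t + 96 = 2*t^3 - 7*t^2 - 58*t + 63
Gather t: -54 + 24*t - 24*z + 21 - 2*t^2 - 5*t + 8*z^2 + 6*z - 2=-2*t^2 + 19*t + 8*z^2 - 18*z - 35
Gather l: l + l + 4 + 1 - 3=2*l + 2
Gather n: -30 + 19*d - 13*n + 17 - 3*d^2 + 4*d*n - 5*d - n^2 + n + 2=-3*d^2 + 14*d - n^2 + n*(4*d - 12) - 11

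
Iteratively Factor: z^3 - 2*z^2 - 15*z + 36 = (z - 3)*(z^2 + z - 12) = (z - 3)^2*(z + 4)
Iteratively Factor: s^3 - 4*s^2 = (s - 4)*(s^2) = s*(s - 4)*(s)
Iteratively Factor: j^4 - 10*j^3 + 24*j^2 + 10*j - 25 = (j - 5)*(j^3 - 5*j^2 - j + 5) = (j - 5)^2*(j^2 - 1) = (j - 5)^2*(j + 1)*(j - 1)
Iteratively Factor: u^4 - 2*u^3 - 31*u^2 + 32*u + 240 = (u - 4)*(u^3 + 2*u^2 - 23*u - 60) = (u - 4)*(u + 3)*(u^2 - u - 20) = (u - 5)*(u - 4)*(u + 3)*(u + 4)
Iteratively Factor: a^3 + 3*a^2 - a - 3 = (a + 1)*(a^2 + 2*a - 3) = (a - 1)*(a + 1)*(a + 3)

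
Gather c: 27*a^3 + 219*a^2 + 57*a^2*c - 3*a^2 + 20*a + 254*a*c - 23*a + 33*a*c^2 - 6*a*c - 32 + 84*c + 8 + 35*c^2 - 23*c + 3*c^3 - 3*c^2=27*a^3 + 216*a^2 - 3*a + 3*c^3 + c^2*(33*a + 32) + c*(57*a^2 + 248*a + 61) - 24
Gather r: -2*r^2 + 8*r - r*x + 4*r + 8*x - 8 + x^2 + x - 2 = -2*r^2 + r*(12 - x) + x^2 + 9*x - 10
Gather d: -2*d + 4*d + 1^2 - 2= 2*d - 1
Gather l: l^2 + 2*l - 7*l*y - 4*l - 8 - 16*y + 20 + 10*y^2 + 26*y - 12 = l^2 + l*(-7*y - 2) + 10*y^2 + 10*y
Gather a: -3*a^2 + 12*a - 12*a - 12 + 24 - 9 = 3 - 3*a^2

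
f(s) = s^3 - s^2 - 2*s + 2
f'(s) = 3*s^2 - 2*s - 2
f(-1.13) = 1.54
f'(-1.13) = 4.09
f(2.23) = 3.66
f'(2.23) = 8.46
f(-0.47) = 2.62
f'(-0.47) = -0.40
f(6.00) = 170.00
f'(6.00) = 94.00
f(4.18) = 49.20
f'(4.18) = 42.06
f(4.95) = 88.88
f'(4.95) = 61.61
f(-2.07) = -7.01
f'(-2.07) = 14.99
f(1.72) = 0.69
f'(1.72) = 3.44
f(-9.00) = -790.00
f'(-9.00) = 259.00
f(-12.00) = -1846.00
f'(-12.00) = 454.00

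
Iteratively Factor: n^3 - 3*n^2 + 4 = (n - 2)*(n^2 - n - 2) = (n - 2)^2*(n + 1)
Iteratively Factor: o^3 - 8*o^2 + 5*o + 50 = (o - 5)*(o^2 - 3*o - 10) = (o - 5)*(o + 2)*(o - 5)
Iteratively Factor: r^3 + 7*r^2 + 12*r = (r + 4)*(r^2 + 3*r) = (r + 3)*(r + 4)*(r)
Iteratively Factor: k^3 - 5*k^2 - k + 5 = (k - 1)*(k^2 - 4*k - 5) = (k - 1)*(k + 1)*(k - 5)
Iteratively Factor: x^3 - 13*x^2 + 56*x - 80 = (x - 5)*(x^2 - 8*x + 16) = (x - 5)*(x - 4)*(x - 4)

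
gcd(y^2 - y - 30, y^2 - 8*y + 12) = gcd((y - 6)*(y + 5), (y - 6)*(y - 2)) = y - 6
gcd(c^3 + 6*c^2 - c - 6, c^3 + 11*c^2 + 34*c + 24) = c^2 + 7*c + 6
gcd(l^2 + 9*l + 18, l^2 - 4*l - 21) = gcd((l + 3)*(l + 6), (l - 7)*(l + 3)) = l + 3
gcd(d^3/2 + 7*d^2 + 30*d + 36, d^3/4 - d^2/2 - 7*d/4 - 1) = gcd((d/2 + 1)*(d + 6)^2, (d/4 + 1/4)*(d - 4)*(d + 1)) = 1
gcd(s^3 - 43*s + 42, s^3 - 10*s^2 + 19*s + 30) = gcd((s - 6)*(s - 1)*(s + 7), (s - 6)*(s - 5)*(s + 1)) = s - 6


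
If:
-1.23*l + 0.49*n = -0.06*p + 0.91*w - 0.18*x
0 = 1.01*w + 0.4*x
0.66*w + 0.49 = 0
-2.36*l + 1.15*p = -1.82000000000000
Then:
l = 0.48728813559322*p + 0.771186440677966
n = 1.10074368730543*p - 0.131588891334654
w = -0.74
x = 1.87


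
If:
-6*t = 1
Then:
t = -1/6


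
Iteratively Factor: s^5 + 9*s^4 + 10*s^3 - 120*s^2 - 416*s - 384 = (s + 4)*(s^4 + 5*s^3 - 10*s^2 - 80*s - 96) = (s + 3)*(s + 4)*(s^3 + 2*s^2 - 16*s - 32) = (s - 4)*(s + 3)*(s + 4)*(s^2 + 6*s + 8) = (s - 4)*(s + 3)*(s + 4)^2*(s + 2)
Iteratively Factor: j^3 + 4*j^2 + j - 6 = (j + 3)*(j^2 + j - 2) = (j - 1)*(j + 3)*(j + 2)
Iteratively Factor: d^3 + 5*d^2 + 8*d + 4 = (d + 1)*(d^2 + 4*d + 4) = (d + 1)*(d + 2)*(d + 2)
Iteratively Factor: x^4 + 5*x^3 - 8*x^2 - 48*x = (x - 3)*(x^3 + 8*x^2 + 16*x) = x*(x - 3)*(x^2 + 8*x + 16) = x*(x - 3)*(x + 4)*(x + 4)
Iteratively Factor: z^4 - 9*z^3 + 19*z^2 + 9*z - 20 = (z - 1)*(z^3 - 8*z^2 + 11*z + 20) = (z - 4)*(z - 1)*(z^2 - 4*z - 5) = (z - 4)*(z - 1)*(z + 1)*(z - 5)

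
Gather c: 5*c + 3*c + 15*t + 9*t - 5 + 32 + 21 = 8*c + 24*t + 48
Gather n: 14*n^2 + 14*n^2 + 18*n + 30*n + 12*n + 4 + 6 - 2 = 28*n^2 + 60*n + 8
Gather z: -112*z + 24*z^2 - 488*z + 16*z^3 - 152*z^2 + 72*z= 16*z^3 - 128*z^2 - 528*z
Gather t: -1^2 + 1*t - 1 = t - 2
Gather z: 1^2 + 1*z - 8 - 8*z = -7*z - 7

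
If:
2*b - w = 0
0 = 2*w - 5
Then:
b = 5/4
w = 5/2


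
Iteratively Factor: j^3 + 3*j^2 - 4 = (j - 1)*(j^2 + 4*j + 4) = (j - 1)*(j + 2)*(j + 2)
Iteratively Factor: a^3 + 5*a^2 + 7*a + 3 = (a + 3)*(a^2 + 2*a + 1) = (a + 1)*(a + 3)*(a + 1)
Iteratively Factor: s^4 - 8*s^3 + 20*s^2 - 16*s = (s)*(s^3 - 8*s^2 + 20*s - 16) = s*(s - 2)*(s^2 - 6*s + 8) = s*(s - 2)^2*(s - 4)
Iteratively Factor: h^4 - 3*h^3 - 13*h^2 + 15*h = (h + 3)*(h^3 - 6*h^2 + 5*h) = h*(h + 3)*(h^2 - 6*h + 5) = h*(h - 1)*(h + 3)*(h - 5)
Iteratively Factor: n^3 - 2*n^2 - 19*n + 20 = (n - 5)*(n^2 + 3*n - 4) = (n - 5)*(n + 4)*(n - 1)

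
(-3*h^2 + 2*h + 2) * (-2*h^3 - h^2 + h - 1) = 6*h^5 - h^4 - 9*h^3 + 3*h^2 - 2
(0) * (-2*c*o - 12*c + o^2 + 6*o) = 0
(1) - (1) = 0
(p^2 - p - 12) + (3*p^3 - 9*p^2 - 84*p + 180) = 3*p^3 - 8*p^2 - 85*p + 168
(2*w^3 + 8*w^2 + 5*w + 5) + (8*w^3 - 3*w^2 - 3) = 10*w^3 + 5*w^2 + 5*w + 2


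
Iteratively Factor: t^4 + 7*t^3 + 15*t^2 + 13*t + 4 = (t + 1)*(t^3 + 6*t^2 + 9*t + 4) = (t + 1)^2*(t^2 + 5*t + 4) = (t + 1)^3*(t + 4)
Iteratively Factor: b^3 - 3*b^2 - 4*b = (b - 4)*(b^2 + b) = (b - 4)*(b + 1)*(b)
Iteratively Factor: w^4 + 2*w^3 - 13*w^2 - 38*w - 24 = (w + 3)*(w^3 - w^2 - 10*w - 8) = (w + 2)*(w + 3)*(w^2 - 3*w - 4) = (w + 1)*(w + 2)*(w + 3)*(w - 4)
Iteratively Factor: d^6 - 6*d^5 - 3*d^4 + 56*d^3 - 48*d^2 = (d)*(d^5 - 6*d^4 - 3*d^3 + 56*d^2 - 48*d) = d*(d + 3)*(d^4 - 9*d^3 + 24*d^2 - 16*d) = d*(d - 4)*(d + 3)*(d^3 - 5*d^2 + 4*d) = d*(d - 4)^2*(d + 3)*(d^2 - d) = d*(d - 4)^2*(d - 1)*(d + 3)*(d)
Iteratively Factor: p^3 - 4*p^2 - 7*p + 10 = (p - 1)*(p^2 - 3*p - 10) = (p - 5)*(p - 1)*(p + 2)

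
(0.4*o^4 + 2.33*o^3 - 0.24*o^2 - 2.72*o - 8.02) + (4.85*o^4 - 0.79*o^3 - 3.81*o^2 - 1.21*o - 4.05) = 5.25*o^4 + 1.54*o^3 - 4.05*o^2 - 3.93*o - 12.07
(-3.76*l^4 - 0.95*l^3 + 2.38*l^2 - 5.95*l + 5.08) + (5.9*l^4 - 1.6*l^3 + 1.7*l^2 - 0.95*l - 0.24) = 2.14*l^4 - 2.55*l^3 + 4.08*l^2 - 6.9*l + 4.84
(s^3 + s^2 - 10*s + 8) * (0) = 0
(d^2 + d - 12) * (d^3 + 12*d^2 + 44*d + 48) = d^5 + 13*d^4 + 44*d^3 - 52*d^2 - 480*d - 576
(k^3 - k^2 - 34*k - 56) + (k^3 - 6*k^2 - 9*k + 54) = 2*k^3 - 7*k^2 - 43*k - 2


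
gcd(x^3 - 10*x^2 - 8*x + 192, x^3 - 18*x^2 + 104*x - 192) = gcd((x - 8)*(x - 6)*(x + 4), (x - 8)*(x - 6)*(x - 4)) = x^2 - 14*x + 48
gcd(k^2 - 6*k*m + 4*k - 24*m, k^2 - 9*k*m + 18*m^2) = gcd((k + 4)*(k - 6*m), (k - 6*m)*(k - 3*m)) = k - 6*m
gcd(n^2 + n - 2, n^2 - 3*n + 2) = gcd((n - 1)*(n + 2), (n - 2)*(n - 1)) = n - 1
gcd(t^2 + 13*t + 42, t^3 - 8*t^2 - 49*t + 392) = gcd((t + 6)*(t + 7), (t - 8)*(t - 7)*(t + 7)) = t + 7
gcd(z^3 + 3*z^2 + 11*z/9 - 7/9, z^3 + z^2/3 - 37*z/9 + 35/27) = z^2 + 2*z - 7/9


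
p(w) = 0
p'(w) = 0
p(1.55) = 0.00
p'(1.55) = 0.00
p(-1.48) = 0.00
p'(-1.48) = 0.00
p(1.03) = 0.00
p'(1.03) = 0.00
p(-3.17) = 0.00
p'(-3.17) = 0.00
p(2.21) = 0.00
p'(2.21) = 0.00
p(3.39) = 0.00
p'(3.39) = 0.00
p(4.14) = 0.00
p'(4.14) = 0.00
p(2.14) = 0.00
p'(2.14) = 0.00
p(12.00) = 0.00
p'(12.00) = 0.00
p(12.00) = 0.00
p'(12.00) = 0.00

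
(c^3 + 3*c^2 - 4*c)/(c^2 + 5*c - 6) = c*(c + 4)/(c + 6)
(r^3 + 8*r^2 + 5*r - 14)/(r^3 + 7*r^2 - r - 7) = (r + 2)/(r + 1)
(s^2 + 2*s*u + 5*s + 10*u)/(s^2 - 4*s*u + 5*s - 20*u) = (s + 2*u)/(s - 4*u)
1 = 1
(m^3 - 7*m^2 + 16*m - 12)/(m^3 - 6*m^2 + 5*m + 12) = (m^2 - 4*m + 4)/(m^2 - 3*m - 4)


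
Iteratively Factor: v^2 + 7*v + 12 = (v + 4)*(v + 3)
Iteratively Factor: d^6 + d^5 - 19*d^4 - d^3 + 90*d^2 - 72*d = (d - 3)*(d^5 + 4*d^4 - 7*d^3 - 22*d^2 + 24*d) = (d - 3)*(d - 1)*(d^4 + 5*d^3 - 2*d^2 - 24*d) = d*(d - 3)*(d - 1)*(d^3 + 5*d^2 - 2*d - 24) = d*(d - 3)*(d - 2)*(d - 1)*(d^2 + 7*d + 12) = d*(d - 3)*(d - 2)*(d - 1)*(d + 3)*(d + 4)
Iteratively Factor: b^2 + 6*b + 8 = (b + 2)*(b + 4)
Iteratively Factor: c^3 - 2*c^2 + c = (c - 1)*(c^2 - c) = c*(c - 1)*(c - 1)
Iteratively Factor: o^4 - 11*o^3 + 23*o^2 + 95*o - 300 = (o + 3)*(o^3 - 14*o^2 + 65*o - 100) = (o - 5)*(o + 3)*(o^2 - 9*o + 20) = (o - 5)^2*(o + 3)*(o - 4)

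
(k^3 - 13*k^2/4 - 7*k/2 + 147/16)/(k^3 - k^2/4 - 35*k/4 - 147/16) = (2*k - 3)/(2*k + 3)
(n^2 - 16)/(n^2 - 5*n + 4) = (n + 4)/(n - 1)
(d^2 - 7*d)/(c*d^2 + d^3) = (d - 7)/(d*(c + d))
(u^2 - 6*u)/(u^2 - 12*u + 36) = u/(u - 6)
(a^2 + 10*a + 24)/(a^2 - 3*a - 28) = (a + 6)/(a - 7)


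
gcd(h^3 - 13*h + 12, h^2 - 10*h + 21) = h - 3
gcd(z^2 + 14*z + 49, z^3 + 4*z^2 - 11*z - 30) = 1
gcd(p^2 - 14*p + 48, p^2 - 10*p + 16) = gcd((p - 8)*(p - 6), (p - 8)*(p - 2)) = p - 8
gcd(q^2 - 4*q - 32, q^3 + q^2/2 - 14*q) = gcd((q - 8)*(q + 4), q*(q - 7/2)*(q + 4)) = q + 4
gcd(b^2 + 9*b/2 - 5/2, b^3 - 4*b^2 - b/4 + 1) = b - 1/2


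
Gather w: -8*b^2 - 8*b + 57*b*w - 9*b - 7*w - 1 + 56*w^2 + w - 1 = -8*b^2 - 17*b + 56*w^2 + w*(57*b - 6) - 2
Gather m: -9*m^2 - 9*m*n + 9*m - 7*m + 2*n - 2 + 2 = -9*m^2 + m*(2 - 9*n) + 2*n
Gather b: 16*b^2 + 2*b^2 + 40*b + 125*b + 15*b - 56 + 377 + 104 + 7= 18*b^2 + 180*b + 432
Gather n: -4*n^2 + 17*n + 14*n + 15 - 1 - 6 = -4*n^2 + 31*n + 8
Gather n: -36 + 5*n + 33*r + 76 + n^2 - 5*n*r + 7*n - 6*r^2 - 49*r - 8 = n^2 + n*(12 - 5*r) - 6*r^2 - 16*r + 32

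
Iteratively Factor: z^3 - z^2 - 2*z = (z + 1)*(z^2 - 2*z) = (z - 2)*(z + 1)*(z)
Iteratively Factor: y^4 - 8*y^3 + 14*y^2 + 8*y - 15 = (y - 1)*(y^3 - 7*y^2 + 7*y + 15) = (y - 1)*(y + 1)*(y^2 - 8*y + 15) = (y - 5)*(y - 1)*(y + 1)*(y - 3)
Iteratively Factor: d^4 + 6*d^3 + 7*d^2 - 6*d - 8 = (d - 1)*(d^3 + 7*d^2 + 14*d + 8) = (d - 1)*(d + 2)*(d^2 + 5*d + 4) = (d - 1)*(d + 2)*(d + 4)*(d + 1)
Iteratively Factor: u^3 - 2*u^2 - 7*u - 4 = (u - 4)*(u^2 + 2*u + 1) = (u - 4)*(u + 1)*(u + 1)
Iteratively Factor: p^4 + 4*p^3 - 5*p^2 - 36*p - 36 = (p - 3)*(p^3 + 7*p^2 + 16*p + 12) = (p - 3)*(p + 2)*(p^2 + 5*p + 6) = (p - 3)*(p + 2)*(p + 3)*(p + 2)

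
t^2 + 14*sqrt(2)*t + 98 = (t + 7*sqrt(2))^2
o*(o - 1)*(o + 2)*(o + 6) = o^4 + 7*o^3 + 4*o^2 - 12*o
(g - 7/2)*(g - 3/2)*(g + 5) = g^3 - 79*g/4 + 105/4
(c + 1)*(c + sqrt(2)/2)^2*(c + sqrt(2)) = c^4 + c^3 + 2*sqrt(2)*c^3 + 5*c^2/2 + 2*sqrt(2)*c^2 + sqrt(2)*c/2 + 5*c/2 + sqrt(2)/2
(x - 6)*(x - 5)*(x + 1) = x^3 - 10*x^2 + 19*x + 30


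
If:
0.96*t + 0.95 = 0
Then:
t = -0.99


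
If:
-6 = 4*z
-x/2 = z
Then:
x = 3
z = -3/2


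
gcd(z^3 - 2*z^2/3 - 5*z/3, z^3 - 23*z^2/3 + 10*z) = z^2 - 5*z/3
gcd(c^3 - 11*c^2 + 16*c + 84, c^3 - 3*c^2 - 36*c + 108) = c - 6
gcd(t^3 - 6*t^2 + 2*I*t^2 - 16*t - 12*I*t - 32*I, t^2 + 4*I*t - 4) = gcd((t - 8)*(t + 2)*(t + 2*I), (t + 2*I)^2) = t + 2*I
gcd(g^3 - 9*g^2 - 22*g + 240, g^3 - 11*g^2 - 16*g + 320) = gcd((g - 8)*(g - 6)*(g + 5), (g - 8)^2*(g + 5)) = g^2 - 3*g - 40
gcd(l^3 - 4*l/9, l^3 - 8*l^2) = l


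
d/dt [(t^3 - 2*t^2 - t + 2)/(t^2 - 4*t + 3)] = (t^2 - 6*t + 5)/(t^2 - 6*t + 9)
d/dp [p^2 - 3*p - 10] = 2*p - 3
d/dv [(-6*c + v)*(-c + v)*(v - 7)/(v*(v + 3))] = (-6*c^2*v^2 + 84*c^2*v + 126*c^2 - 70*c*v^2 + v^4 + 6*v^3 - 21*v^2)/(v^2*(v^2 + 6*v + 9))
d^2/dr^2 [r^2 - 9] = 2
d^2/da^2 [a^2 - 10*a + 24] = 2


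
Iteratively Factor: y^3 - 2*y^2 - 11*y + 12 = (y - 4)*(y^2 + 2*y - 3) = (y - 4)*(y - 1)*(y + 3)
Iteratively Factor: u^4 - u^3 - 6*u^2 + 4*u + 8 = (u + 1)*(u^3 - 2*u^2 - 4*u + 8) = (u - 2)*(u + 1)*(u^2 - 4) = (u - 2)*(u + 1)*(u + 2)*(u - 2)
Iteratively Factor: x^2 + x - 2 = (x - 1)*(x + 2)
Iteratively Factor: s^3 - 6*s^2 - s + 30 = (s - 5)*(s^2 - s - 6) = (s - 5)*(s - 3)*(s + 2)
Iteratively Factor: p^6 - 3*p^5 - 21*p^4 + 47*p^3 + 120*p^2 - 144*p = (p - 4)*(p^5 + p^4 - 17*p^3 - 21*p^2 + 36*p) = (p - 4)*(p + 3)*(p^4 - 2*p^3 - 11*p^2 + 12*p) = p*(p - 4)*(p + 3)*(p^3 - 2*p^2 - 11*p + 12) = p*(p - 4)*(p - 1)*(p + 3)*(p^2 - p - 12) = p*(p - 4)^2*(p - 1)*(p + 3)*(p + 3)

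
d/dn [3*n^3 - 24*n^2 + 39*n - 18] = 9*n^2 - 48*n + 39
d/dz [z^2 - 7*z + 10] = 2*z - 7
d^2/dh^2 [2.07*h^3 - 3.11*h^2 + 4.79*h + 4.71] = 12.42*h - 6.22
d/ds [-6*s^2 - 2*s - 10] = -12*s - 2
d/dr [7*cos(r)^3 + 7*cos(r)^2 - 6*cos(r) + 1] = (-21*cos(r)^2 - 14*cos(r) + 6)*sin(r)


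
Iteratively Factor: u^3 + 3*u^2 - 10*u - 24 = (u - 3)*(u^2 + 6*u + 8) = (u - 3)*(u + 4)*(u + 2)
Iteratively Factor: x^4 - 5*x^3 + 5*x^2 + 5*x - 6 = (x - 1)*(x^3 - 4*x^2 + x + 6) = (x - 1)*(x + 1)*(x^2 - 5*x + 6) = (x - 3)*(x - 1)*(x + 1)*(x - 2)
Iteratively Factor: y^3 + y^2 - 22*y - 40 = (y - 5)*(y^2 + 6*y + 8) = (y - 5)*(y + 2)*(y + 4)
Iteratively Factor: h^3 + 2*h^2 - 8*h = (h)*(h^2 + 2*h - 8) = h*(h - 2)*(h + 4)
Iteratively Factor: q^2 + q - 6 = (q - 2)*(q + 3)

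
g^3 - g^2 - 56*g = g*(g - 8)*(g + 7)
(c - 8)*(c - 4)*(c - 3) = c^3 - 15*c^2 + 68*c - 96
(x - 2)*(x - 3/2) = x^2 - 7*x/2 + 3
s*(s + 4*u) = s^2 + 4*s*u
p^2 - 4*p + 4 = (p - 2)^2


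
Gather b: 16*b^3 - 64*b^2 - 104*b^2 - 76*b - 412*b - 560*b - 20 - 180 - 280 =16*b^3 - 168*b^2 - 1048*b - 480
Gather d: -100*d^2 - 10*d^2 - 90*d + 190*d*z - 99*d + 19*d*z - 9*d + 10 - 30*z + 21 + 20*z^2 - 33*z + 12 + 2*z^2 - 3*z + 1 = -110*d^2 + d*(209*z - 198) + 22*z^2 - 66*z + 44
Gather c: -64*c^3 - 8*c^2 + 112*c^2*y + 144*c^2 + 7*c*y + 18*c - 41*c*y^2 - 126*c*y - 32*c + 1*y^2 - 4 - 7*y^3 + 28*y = -64*c^3 + c^2*(112*y + 136) + c*(-41*y^2 - 119*y - 14) - 7*y^3 + y^2 + 28*y - 4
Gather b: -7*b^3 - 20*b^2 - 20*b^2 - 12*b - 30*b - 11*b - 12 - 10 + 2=-7*b^3 - 40*b^2 - 53*b - 20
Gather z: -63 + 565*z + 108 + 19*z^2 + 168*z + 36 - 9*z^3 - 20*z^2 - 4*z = -9*z^3 - z^2 + 729*z + 81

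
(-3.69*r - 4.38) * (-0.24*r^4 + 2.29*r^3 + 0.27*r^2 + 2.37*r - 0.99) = 0.8856*r^5 - 7.3989*r^4 - 11.0265*r^3 - 9.9279*r^2 - 6.7275*r + 4.3362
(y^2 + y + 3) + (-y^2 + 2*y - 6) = 3*y - 3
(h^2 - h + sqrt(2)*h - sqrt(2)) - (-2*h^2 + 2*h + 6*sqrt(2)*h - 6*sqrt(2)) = 3*h^2 - 5*sqrt(2)*h - 3*h + 5*sqrt(2)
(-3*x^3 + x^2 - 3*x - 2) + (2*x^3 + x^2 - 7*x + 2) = -x^3 + 2*x^2 - 10*x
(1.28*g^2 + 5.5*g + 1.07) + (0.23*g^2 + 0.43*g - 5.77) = 1.51*g^2 + 5.93*g - 4.7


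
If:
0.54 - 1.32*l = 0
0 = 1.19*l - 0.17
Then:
No Solution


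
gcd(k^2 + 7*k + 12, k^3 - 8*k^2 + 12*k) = 1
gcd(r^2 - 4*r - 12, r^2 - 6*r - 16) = r + 2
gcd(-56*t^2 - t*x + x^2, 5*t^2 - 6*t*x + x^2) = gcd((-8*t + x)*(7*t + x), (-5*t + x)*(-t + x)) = 1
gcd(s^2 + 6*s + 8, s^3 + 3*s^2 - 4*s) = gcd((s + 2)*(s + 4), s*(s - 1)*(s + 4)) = s + 4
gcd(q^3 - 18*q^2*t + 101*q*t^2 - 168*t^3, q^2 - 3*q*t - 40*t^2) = q - 8*t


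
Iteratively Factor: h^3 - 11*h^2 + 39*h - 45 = (h - 5)*(h^2 - 6*h + 9) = (h - 5)*(h - 3)*(h - 3)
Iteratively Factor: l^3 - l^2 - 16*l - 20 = (l + 2)*(l^2 - 3*l - 10) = (l + 2)^2*(l - 5)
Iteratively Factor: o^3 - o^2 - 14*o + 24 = (o - 3)*(o^2 + 2*o - 8) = (o - 3)*(o - 2)*(o + 4)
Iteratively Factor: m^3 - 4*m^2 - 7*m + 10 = (m - 1)*(m^2 - 3*m - 10) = (m - 5)*(m - 1)*(m + 2)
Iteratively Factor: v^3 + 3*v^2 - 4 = (v + 2)*(v^2 + v - 2) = (v + 2)^2*(v - 1)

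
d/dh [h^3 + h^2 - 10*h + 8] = 3*h^2 + 2*h - 10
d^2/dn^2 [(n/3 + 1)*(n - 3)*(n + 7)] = 2*n + 14/3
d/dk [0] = 0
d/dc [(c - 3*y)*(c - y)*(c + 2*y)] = 3*c^2 - 4*c*y - 5*y^2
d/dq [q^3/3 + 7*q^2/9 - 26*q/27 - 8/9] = q^2 + 14*q/9 - 26/27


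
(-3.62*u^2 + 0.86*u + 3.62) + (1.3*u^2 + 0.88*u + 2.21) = -2.32*u^2 + 1.74*u + 5.83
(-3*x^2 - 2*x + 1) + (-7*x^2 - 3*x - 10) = -10*x^2 - 5*x - 9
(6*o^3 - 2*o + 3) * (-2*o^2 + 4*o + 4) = -12*o^5 + 24*o^4 + 28*o^3 - 14*o^2 + 4*o + 12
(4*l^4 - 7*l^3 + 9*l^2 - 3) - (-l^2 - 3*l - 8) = 4*l^4 - 7*l^3 + 10*l^2 + 3*l + 5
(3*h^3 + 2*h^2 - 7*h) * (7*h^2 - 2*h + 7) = 21*h^5 + 8*h^4 - 32*h^3 + 28*h^2 - 49*h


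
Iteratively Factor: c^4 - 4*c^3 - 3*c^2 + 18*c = (c)*(c^3 - 4*c^2 - 3*c + 18) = c*(c - 3)*(c^2 - c - 6) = c*(c - 3)^2*(c + 2)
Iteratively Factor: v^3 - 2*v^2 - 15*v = (v - 5)*(v^2 + 3*v) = (v - 5)*(v + 3)*(v)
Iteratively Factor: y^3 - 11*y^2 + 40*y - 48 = (y - 4)*(y^2 - 7*y + 12) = (y - 4)^2*(y - 3)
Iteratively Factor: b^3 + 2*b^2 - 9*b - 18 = (b + 3)*(b^2 - b - 6) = (b + 2)*(b + 3)*(b - 3)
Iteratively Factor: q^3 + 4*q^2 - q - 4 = (q + 4)*(q^2 - 1) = (q + 1)*(q + 4)*(q - 1)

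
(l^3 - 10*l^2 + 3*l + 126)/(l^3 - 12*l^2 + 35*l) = (l^2 - 3*l - 18)/(l*(l - 5))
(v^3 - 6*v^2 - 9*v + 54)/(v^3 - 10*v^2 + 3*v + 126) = (v - 3)/(v - 7)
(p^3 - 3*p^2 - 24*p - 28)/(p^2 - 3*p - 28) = (p^2 + 4*p + 4)/(p + 4)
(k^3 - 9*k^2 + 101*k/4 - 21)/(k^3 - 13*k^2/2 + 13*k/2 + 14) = (k - 3/2)/(k + 1)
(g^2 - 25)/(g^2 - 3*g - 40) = (g - 5)/(g - 8)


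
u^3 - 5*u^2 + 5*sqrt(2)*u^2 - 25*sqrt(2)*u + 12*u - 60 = (u - 5)*(u + 2*sqrt(2))*(u + 3*sqrt(2))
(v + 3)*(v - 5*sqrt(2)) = v^2 - 5*sqrt(2)*v + 3*v - 15*sqrt(2)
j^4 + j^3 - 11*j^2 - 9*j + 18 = (j - 3)*(j - 1)*(j + 2)*(j + 3)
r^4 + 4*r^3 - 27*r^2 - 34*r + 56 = (r - 4)*(r - 1)*(r + 2)*(r + 7)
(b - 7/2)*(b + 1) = b^2 - 5*b/2 - 7/2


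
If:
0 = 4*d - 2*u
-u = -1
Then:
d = 1/2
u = 1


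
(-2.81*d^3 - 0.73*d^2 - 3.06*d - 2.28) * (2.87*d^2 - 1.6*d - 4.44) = -8.0647*d^5 + 2.4009*d^4 + 4.8622*d^3 + 1.5936*d^2 + 17.2344*d + 10.1232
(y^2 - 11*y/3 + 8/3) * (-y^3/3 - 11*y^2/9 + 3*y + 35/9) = -y^5/3 + 178*y^3/27 - 280*y^2/27 - 169*y/27 + 280/27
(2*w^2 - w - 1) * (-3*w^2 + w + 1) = -6*w^4 + 5*w^3 + 4*w^2 - 2*w - 1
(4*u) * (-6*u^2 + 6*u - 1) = -24*u^3 + 24*u^2 - 4*u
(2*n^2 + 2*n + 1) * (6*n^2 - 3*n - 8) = 12*n^4 + 6*n^3 - 16*n^2 - 19*n - 8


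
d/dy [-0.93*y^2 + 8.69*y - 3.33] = 8.69 - 1.86*y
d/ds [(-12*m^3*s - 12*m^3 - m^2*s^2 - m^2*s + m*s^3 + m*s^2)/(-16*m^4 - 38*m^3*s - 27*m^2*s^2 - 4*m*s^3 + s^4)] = m*(192*m^5 - 160*m^4*s - 440*m^4 - 174*m^3*s^2 - 240*m^3*s + 2*m^2*s^3 + 31*m^2*s^2 + 3*m*s^4 + 9*m*s^3 - s^5 - 2*s^4)/(256*m^7 + 960*m^6*s + 1348*m^5*s^2 + 832*m^4*s^3 + 169*m^3*s^4 - 29*m^2*s^5 - 9*m*s^6 + s^7)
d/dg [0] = 0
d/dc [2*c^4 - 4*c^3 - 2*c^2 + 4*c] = 8*c^3 - 12*c^2 - 4*c + 4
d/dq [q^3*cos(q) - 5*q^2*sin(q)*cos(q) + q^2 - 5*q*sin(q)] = -q^3*sin(q) + 3*q^2*cos(q) - 5*q^2*cos(2*q) - 5*q*sin(2*q) - 5*q*cos(q) + 2*q - 5*sin(q)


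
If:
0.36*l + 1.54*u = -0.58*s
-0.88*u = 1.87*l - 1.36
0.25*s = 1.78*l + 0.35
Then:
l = -2.62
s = -17.27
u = 7.12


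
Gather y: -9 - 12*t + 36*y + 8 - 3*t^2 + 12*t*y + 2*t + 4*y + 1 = -3*t^2 - 10*t + y*(12*t + 40)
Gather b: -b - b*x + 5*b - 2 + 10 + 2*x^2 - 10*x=b*(4 - x) + 2*x^2 - 10*x + 8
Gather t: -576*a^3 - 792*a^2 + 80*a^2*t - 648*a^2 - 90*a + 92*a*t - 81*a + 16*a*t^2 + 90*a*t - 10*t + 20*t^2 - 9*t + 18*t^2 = -576*a^3 - 1440*a^2 - 171*a + t^2*(16*a + 38) + t*(80*a^2 + 182*a - 19)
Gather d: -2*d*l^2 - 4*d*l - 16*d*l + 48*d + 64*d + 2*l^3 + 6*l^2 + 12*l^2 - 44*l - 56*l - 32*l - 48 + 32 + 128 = d*(-2*l^2 - 20*l + 112) + 2*l^3 + 18*l^2 - 132*l + 112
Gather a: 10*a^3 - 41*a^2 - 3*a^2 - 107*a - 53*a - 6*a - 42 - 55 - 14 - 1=10*a^3 - 44*a^2 - 166*a - 112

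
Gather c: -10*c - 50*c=-60*c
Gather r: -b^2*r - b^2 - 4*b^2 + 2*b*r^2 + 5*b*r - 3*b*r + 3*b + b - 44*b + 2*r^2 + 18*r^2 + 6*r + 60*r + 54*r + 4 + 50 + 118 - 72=-5*b^2 - 40*b + r^2*(2*b + 20) + r*(-b^2 + 2*b + 120) + 100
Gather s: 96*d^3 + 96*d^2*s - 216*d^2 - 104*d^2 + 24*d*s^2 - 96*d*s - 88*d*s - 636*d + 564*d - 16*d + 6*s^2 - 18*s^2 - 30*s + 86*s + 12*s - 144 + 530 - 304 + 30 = 96*d^3 - 320*d^2 - 88*d + s^2*(24*d - 12) + s*(96*d^2 - 184*d + 68) + 112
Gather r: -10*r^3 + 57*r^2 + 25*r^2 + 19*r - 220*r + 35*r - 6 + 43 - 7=-10*r^3 + 82*r^2 - 166*r + 30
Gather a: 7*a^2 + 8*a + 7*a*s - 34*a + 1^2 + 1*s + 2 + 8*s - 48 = 7*a^2 + a*(7*s - 26) + 9*s - 45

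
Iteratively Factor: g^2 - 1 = (g + 1)*(g - 1)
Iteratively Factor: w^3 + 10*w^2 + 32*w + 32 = (w + 4)*(w^2 + 6*w + 8) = (w + 4)^2*(w + 2)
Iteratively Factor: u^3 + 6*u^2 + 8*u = (u + 2)*(u^2 + 4*u) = (u + 2)*(u + 4)*(u)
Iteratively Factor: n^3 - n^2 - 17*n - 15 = (n + 1)*(n^2 - 2*n - 15) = (n - 5)*(n + 1)*(n + 3)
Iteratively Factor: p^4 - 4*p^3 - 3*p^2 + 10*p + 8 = (p + 1)*(p^3 - 5*p^2 + 2*p + 8) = (p - 4)*(p + 1)*(p^2 - p - 2) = (p - 4)*(p - 2)*(p + 1)*(p + 1)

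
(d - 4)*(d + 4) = d^2 - 16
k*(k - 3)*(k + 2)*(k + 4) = k^4 + 3*k^3 - 10*k^2 - 24*k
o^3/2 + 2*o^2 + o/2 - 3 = (o/2 + 1)*(o - 1)*(o + 3)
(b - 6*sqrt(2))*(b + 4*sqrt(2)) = b^2 - 2*sqrt(2)*b - 48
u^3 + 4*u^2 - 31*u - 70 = (u - 5)*(u + 2)*(u + 7)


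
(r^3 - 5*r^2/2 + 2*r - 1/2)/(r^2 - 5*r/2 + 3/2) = (2*r^2 - 3*r + 1)/(2*r - 3)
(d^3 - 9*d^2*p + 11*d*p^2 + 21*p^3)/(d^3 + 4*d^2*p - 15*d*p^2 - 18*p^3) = (d - 7*p)/(d + 6*p)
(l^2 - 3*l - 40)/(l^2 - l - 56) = (l + 5)/(l + 7)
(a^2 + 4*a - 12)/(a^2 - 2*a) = (a + 6)/a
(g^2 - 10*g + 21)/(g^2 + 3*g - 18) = (g - 7)/(g + 6)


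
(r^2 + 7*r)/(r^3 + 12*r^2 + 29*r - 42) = r/(r^2 + 5*r - 6)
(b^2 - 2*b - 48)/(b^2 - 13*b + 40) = (b + 6)/(b - 5)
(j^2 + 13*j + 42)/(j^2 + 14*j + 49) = (j + 6)/(j + 7)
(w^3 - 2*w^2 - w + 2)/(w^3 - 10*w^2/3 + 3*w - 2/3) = 3*(w + 1)/(3*w - 1)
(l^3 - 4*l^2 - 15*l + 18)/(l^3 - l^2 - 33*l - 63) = (l^2 - 7*l + 6)/(l^2 - 4*l - 21)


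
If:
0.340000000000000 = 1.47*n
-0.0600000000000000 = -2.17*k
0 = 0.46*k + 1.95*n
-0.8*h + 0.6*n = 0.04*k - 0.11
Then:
No Solution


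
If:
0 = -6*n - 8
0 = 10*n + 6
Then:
No Solution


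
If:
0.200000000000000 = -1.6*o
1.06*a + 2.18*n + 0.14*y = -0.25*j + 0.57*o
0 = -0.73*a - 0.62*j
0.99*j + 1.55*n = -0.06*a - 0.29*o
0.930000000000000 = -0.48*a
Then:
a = -1.94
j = 2.28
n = -1.36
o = -0.12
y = 31.24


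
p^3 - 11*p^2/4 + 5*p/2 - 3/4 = (p - 1)^2*(p - 3/4)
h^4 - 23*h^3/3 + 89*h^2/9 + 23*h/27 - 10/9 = (h - 6)*(h - 5/3)*(h - 1/3)*(h + 1/3)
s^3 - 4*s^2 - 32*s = s*(s - 8)*(s + 4)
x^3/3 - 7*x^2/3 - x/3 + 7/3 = (x/3 + 1/3)*(x - 7)*(x - 1)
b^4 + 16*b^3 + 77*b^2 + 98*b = b*(b + 2)*(b + 7)^2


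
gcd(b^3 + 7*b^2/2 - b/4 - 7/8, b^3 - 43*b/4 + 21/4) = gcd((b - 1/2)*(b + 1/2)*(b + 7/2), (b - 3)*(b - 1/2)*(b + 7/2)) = b^2 + 3*b - 7/4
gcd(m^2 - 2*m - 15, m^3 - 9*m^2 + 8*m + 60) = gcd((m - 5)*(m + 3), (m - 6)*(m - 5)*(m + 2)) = m - 5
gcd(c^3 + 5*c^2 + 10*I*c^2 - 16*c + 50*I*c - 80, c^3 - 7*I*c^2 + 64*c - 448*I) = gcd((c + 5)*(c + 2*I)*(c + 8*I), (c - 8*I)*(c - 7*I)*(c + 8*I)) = c + 8*I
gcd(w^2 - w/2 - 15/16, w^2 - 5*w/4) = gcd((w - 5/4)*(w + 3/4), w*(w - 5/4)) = w - 5/4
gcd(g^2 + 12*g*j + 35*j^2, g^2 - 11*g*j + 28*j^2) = 1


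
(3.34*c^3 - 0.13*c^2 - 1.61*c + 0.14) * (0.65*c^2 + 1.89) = 2.171*c^5 - 0.0845*c^4 + 5.2661*c^3 - 0.1547*c^2 - 3.0429*c + 0.2646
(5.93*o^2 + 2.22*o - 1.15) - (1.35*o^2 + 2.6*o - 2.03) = 4.58*o^2 - 0.38*o + 0.88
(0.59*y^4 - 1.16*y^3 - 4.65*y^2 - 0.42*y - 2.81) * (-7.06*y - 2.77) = -4.1654*y^5 + 6.5553*y^4 + 36.0422*y^3 + 15.8457*y^2 + 21.002*y + 7.7837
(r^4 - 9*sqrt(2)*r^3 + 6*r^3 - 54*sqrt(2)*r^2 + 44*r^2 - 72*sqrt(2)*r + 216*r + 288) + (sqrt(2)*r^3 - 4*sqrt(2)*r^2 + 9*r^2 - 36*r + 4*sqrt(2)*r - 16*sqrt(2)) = r^4 - 8*sqrt(2)*r^3 + 6*r^3 - 58*sqrt(2)*r^2 + 53*r^2 - 68*sqrt(2)*r + 180*r - 16*sqrt(2) + 288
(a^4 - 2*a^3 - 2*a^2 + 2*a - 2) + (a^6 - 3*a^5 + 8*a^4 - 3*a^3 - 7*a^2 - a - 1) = a^6 - 3*a^5 + 9*a^4 - 5*a^3 - 9*a^2 + a - 3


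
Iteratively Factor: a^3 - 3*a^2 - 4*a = (a - 4)*(a^2 + a) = a*(a - 4)*(a + 1)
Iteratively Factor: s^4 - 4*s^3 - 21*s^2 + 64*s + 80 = (s + 1)*(s^3 - 5*s^2 - 16*s + 80) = (s - 4)*(s + 1)*(s^2 - s - 20) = (s - 5)*(s - 4)*(s + 1)*(s + 4)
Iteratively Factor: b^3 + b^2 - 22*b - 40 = (b + 4)*(b^2 - 3*b - 10) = (b - 5)*(b + 4)*(b + 2)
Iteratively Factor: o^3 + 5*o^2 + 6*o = (o)*(o^2 + 5*o + 6) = o*(o + 2)*(o + 3)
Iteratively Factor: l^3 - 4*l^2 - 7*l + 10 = (l + 2)*(l^2 - 6*l + 5) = (l - 1)*(l + 2)*(l - 5)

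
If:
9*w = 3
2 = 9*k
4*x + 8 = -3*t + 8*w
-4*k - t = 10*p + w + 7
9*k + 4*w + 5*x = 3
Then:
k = 2/9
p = -49/75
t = -76/45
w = 1/3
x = -1/15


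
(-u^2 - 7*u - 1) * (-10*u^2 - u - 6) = 10*u^4 + 71*u^3 + 23*u^2 + 43*u + 6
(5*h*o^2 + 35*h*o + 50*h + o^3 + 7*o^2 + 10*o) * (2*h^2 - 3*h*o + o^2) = 10*h^3*o^2 + 70*h^3*o + 100*h^3 - 13*h^2*o^3 - 91*h^2*o^2 - 130*h^2*o + 2*h*o^4 + 14*h*o^3 + 20*h*o^2 + o^5 + 7*o^4 + 10*o^3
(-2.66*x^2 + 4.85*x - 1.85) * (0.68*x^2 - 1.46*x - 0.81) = -1.8088*x^4 + 7.1816*x^3 - 6.1844*x^2 - 1.2275*x + 1.4985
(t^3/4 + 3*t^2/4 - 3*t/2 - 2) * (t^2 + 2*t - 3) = t^5/4 + 5*t^4/4 - 3*t^3/4 - 29*t^2/4 + t/2 + 6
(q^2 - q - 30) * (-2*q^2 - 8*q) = -2*q^4 - 6*q^3 + 68*q^2 + 240*q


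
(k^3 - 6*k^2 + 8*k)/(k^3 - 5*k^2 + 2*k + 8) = k/(k + 1)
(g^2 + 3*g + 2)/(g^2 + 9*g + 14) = (g + 1)/(g + 7)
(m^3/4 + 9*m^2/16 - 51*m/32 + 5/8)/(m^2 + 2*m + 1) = (8*m^3 + 18*m^2 - 51*m + 20)/(32*(m^2 + 2*m + 1))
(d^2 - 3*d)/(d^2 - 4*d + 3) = d/(d - 1)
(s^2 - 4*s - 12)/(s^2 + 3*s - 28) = (s^2 - 4*s - 12)/(s^2 + 3*s - 28)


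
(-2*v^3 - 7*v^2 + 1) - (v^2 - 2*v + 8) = -2*v^3 - 8*v^2 + 2*v - 7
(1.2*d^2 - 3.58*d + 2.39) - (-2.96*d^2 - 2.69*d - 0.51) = 4.16*d^2 - 0.89*d + 2.9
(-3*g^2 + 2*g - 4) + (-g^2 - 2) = -4*g^2 + 2*g - 6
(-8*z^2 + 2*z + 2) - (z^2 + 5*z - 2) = -9*z^2 - 3*z + 4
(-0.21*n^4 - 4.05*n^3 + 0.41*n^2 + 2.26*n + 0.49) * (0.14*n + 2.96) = -0.0294*n^5 - 1.1886*n^4 - 11.9306*n^3 + 1.53*n^2 + 6.7582*n + 1.4504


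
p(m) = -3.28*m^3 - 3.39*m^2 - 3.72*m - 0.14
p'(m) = -9.84*m^2 - 6.78*m - 3.72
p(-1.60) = 10.57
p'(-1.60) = -18.06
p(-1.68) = 12.09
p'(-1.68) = -20.10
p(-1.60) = 10.57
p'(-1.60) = -18.06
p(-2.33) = 31.61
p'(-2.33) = -41.34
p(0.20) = -1.05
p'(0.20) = -5.47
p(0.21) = -1.10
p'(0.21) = -5.58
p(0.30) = -1.65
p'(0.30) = -6.64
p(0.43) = -2.63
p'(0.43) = -8.45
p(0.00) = -0.14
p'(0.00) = -3.72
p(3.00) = -130.37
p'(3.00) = -112.62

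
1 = 1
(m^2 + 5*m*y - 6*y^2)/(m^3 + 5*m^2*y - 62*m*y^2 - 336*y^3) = (-m + y)/(-m^2 + m*y + 56*y^2)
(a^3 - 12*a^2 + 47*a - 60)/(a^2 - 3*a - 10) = (a^2 - 7*a + 12)/(a + 2)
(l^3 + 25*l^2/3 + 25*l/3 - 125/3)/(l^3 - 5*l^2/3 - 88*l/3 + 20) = (3*l^2 + 10*l - 25)/(3*l^2 - 20*l + 12)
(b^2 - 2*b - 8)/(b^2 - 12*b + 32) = (b + 2)/(b - 8)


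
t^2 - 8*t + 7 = (t - 7)*(t - 1)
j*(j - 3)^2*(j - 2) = j^4 - 8*j^3 + 21*j^2 - 18*j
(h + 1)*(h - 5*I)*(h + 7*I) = h^3 + h^2 + 2*I*h^2 + 35*h + 2*I*h + 35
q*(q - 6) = q^2 - 6*q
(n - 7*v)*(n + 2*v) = n^2 - 5*n*v - 14*v^2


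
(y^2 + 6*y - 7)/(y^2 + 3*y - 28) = (y - 1)/(y - 4)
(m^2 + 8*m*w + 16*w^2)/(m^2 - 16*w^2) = (-m - 4*w)/(-m + 4*w)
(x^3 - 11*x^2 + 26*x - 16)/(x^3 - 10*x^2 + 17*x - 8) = (x - 2)/(x - 1)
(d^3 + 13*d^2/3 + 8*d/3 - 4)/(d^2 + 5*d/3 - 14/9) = 3*(d^2 + 5*d + 6)/(3*d + 7)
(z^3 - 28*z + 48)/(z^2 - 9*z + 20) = (z^2 + 4*z - 12)/(z - 5)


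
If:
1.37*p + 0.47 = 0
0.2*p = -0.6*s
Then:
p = -0.34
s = 0.11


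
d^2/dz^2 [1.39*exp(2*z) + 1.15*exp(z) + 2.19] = (5.56*exp(z) + 1.15)*exp(z)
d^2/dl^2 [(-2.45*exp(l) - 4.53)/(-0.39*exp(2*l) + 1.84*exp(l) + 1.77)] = (0.372645*exp(4*l) + 4.514172*exp(3*l) + 0.395226000000001*exp(2*l) + 19.865844*exp(l) - 7.077699)*exp(l)/(0.059319*exp(6*l) - 0.839592*exp(5*l) + 3.153501*exp(4*l) + 1.391408*exp(3*l) - 14.312043*exp(2*l) - 17.293608*exp(l) - 5.545233)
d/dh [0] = 0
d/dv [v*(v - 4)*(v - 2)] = 3*v^2 - 12*v + 8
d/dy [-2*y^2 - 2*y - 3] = -4*y - 2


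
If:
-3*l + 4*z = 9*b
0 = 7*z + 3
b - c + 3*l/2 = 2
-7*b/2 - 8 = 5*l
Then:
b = 72/161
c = -712/161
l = -44/23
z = -3/7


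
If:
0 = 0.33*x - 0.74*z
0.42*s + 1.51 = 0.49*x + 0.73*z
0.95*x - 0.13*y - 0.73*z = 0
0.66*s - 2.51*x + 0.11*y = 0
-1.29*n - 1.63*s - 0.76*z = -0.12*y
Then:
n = 12.24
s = -10.18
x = -3.39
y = -16.28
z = -1.51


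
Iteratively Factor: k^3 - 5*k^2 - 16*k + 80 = (k + 4)*(k^2 - 9*k + 20) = (k - 5)*(k + 4)*(k - 4)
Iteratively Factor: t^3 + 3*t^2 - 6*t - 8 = (t - 2)*(t^2 + 5*t + 4) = (t - 2)*(t + 1)*(t + 4)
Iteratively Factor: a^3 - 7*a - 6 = (a + 2)*(a^2 - 2*a - 3) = (a - 3)*(a + 2)*(a + 1)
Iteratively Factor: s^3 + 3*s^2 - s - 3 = (s + 1)*(s^2 + 2*s - 3) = (s + 1)*(s + 3)*(s - 1)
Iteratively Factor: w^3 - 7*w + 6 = (w + 3)*(w^2 - 3*w + 2) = (w - 1)*(w + 3)*(w - 2)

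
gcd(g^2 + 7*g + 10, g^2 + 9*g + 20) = g + 5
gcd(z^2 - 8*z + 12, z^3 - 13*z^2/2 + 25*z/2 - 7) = z - 2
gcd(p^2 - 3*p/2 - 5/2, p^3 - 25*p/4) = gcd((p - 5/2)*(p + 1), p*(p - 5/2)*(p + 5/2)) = p - 5/2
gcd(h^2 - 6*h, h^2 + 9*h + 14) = 1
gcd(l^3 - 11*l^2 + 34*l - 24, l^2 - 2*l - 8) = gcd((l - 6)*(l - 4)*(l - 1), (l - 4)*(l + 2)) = l - 4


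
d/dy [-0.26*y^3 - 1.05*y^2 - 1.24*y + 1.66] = -0.78*y^2 - 2.1*y - 1.24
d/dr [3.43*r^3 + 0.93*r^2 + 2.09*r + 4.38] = 10.29*r^2 + 1.86*r + 2.09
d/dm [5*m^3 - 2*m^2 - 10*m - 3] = 15*m^2 - 4*m - 10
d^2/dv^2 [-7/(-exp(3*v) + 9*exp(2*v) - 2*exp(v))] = 7*((-9*exp(2*v) + 36*exp(v) - 2)*(exp(2*v) - 9*exp(v) + 2) + 2*(3*exp(2*v) - 18*exp(v) + 2)^2)*exp(-v)/(exp(2*v) - 9*exp(v) + 2)^3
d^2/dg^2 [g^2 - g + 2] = 2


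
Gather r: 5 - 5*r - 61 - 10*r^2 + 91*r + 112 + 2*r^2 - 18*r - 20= -8*r^2 + 68*r + 36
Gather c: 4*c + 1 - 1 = 4*c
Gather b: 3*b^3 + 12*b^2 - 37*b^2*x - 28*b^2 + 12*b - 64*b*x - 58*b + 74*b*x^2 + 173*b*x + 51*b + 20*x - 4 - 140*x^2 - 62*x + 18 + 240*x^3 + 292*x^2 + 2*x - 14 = 3*b^3 + b^2*(-37*x - 16) + b*(74*x^2 + 109*x + 5) + 240*x^3 + 152*x^2 - 40*x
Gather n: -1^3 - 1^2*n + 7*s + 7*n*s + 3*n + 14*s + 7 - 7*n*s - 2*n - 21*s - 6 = 0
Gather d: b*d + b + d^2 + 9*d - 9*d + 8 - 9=b*d + b + d^2 - 1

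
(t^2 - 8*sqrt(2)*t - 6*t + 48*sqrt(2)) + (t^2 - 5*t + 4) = 2*t^2 - 8*sqrt(2)*t - 11*t + 4 + 48*sqrt(2)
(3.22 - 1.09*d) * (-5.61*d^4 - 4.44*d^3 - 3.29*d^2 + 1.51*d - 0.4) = 6.1149*d^5 - 13.2246*d^4 - 10.7107*d^3 - 12.2397*d^2 + 5.2982*d - 1.288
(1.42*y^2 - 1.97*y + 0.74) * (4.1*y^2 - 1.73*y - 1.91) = 5.822*y^4 - 10.5336*y^3 + 3.7299*y^2 + 2.4825*y - 1.4134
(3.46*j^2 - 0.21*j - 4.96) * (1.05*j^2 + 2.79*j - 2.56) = 3.633*j^4 + 9.4329*j^3 - 14.6515*j^2 - 13.3008*j + 12.6976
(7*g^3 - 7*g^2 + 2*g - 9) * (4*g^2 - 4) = 28*g^5 - 28*g^4 - 20*g^3 - 8*g^2 - 8*g + 36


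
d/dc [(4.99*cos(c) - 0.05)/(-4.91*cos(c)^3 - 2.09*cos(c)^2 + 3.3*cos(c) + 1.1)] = (-49.0018*cos(c)^3 - 9.6926*cos(c)^2 + 0.209*cos(c) - 5.654)*sin(c)/(24.1081*cos(c)^6 + 20.5238*cos(c)^5 - 28.0379*cos(c)^4 - 24.596*cos(c)^3 + 6.292*cos(c)^2 + 7.26*cos(c) + 1.21)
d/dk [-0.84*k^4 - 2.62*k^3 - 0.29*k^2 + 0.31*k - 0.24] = -3.36*k^3 - 7.86*k^2 - 0.58*k + 0.31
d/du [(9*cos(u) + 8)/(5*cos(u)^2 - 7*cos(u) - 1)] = (45*cos(u)^2 + 80*cos(u) - 47)*sin(u)/(5*sin(u)^2 + 7*cos(u) - 4)^2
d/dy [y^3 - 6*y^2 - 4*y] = 3*y^2 - 12*y - 4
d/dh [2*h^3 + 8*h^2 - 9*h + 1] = 6*h^2 + 16*h - 9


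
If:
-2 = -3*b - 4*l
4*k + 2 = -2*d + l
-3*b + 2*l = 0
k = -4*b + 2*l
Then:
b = 2/9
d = -7/18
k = -2/9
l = 1/3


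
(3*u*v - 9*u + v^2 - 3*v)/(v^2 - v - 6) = (3*u + v)/(v + 2)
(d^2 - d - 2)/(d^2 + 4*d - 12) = (d + 1)/(d + 6)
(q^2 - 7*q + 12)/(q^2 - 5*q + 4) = (q - 3)/(q - 1)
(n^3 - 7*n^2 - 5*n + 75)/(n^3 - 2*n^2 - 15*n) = (n - 5)/n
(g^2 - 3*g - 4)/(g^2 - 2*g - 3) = (g - 4)/(g - 3)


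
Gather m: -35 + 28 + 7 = 0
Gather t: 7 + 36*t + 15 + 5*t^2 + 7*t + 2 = 5*t^2 + 43*t + 24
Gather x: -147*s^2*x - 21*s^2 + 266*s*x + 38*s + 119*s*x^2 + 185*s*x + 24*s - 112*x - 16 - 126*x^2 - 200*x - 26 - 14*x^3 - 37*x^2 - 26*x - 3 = -21*s^2 + 62*s - 14*x^3 + x^2*(119*s - 163) + x*(-147*s^2 + 451*s - 338) - 45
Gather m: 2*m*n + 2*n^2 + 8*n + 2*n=2*m*n + 2*n^2 + 10*n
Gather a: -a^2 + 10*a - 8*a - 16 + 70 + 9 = -a^2 + 2*a + 63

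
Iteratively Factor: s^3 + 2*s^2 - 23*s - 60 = (s - 5)*(s^2 + 7*s + 12) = (s - 5)*(s + 3)*(s + 4)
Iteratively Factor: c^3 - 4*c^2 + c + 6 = (c - 2)*(c^2 - 2*c - 3) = (c - 2)*(c + 1)*(c - 3)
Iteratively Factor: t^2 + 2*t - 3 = (t - 1)*(t + 3)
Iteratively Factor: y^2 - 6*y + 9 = (y - 3)*(y - 3)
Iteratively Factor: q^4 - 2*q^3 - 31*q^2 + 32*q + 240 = (q - 4)*(q^3 + 2*q^2 - 23*q - 60) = (q - 4)*(q + 3)*(q^2 - q - 20) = (q - 4)*(q + 3)*(q + 4)*(q - 5)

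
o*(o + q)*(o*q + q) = o^3*q + o^2*q^2 + o^2*q + o*q^2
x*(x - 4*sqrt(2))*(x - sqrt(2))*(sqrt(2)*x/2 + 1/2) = sqrt(2)*x^4/2 - 9*x^3/2 + 3*sqrt(2)*x^2/2 + 4*x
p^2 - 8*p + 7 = (p - 7)*(p - 1)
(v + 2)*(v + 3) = v^2 + 5*v + 6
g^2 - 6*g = g*(g - 6)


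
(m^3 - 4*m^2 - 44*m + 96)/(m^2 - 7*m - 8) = (m^2 + 4*m - 12)/(m + 1)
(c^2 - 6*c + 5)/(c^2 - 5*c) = (c - 1)/c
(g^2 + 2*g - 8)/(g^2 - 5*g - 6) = (-g^2 - 2*g + 8)/(-g^2 + 5*g + 6)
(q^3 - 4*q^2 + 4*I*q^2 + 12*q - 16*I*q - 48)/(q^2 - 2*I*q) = q - 4 + 6*I - 24*I/q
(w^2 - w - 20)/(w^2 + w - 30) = (w + 4)/(w + 6)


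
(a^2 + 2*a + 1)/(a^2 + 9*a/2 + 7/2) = 2*(a + 1)/(2*a + 7)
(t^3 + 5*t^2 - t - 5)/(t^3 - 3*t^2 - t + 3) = (t + 5)/(t - 3)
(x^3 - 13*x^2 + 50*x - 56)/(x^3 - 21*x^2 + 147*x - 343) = (x^2 - 6*x + 8)/(x^2 - 14*x + 49)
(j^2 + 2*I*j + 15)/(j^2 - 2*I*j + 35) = (j - 3*I)/(j - 7*I)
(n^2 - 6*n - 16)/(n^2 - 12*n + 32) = (n + 2)/(n - 4)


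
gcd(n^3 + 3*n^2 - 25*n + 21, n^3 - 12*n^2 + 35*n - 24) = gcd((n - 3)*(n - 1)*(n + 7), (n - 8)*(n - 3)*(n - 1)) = n^2 - 4*n + 3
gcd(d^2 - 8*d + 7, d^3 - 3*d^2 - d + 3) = d - 1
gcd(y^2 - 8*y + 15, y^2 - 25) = y - 5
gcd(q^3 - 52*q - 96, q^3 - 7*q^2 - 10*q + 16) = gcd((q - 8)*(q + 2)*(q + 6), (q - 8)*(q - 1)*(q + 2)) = q^2 - 6*q - 16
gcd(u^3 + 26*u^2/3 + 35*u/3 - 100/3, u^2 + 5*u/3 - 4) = u - 4/3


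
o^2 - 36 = (o - 6)*(o + 6)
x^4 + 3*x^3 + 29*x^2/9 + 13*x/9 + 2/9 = (x + 1/3)*(x + 2/3)*(x + 1)^2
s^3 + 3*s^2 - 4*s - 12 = (s - 2)*(s + 2)*(s + 3)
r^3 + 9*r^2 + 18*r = r*(r + 3)*(r + 6)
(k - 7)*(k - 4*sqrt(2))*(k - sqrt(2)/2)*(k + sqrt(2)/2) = k^4 - 7*k^3 - 4*sqrt(2)*k^3 - k^2/2 + 28*sqrt(2)*k^2 + 2*sqrt(2)*k + 7*k/2 - 14*sqrt(2)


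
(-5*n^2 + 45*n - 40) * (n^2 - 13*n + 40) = -5*n^4 + 110*n^3 - 825*n^2 + 2320*n - 1600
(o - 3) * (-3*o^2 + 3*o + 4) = -3*o^3 + 12*o^2 - 5*o - 12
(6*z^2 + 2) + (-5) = 6*z^2 - 3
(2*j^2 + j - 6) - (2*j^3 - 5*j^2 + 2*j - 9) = -2*j^3 + 7*j^2 - j + 3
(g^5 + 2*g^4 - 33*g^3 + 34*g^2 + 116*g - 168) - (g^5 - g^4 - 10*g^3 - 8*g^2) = 3*g^4 - 23*g^3 + 42*g^2 + 116*g - 168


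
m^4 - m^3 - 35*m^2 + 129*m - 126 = (m - 3)^2*(m - 2)*(m + 7)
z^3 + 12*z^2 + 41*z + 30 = (z + 1)*(z + 5)*(z + 6)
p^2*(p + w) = p^3 + p^2*w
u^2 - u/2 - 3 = (u - 2)*(u + 3/2)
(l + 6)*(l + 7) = l^2 + 13*l + 42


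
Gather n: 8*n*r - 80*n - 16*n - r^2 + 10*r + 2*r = n*(8*r - 96) - r^2 + 12*r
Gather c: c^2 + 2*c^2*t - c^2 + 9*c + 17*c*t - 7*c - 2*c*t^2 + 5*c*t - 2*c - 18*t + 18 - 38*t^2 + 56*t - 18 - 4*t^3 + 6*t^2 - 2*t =2*c^2*t + c*(-2*t^2 + 22*t) - 4*t^3 - 32*t^2 + 36*t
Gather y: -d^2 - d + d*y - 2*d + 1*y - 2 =-d^2 - 3*d + y*(d + 1) - 2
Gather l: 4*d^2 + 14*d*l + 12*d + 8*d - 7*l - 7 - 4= 4*d^2 + 20*d + l*(14*d - 7) - 11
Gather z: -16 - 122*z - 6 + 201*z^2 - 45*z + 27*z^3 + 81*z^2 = 27*z^3 + 282*z^2 - 167*z - 22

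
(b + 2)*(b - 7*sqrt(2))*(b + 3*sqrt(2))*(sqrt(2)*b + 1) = sqrt(2)*b^4 - 7*b^3 + 2*sqrt(2)*b^3 - 46*sqrt(2)*b^2 - 14*b^2 - 92*sqrt(2)*b - 42*b - 84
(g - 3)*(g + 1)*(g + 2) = g^3 - 7*g - 6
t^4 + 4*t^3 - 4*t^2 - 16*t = t*(t - 2)*(t + 2)*(t + 4)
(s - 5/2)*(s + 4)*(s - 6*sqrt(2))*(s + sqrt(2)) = s^4 - 5*sqrt(2)*s^3 + 3*s^3/2 - 22*s^2 - 15*sqrt(2)*s^2/2 - 18*s + 50*sqrt(2)*s + 120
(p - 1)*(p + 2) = p^2 + p - 2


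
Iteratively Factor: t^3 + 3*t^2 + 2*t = (t + 1)*(t^2 + 2*t) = t*(t + 1)*(t + 2)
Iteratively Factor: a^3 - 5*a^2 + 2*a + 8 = (a - 4)*(a^2 - a - 2) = (a - 4)*(a - 2)*(a + 1)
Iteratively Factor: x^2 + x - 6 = (x - 2)*(x + 3)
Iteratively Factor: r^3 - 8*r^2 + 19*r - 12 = (r - 1)*(r^2 - 7*r + 12) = (r - 4)*(r - 1)*(r - 3)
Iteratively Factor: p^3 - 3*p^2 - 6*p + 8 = (p - 4)*(p^2 + p - 2) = (p - 4)*(p + 2)*(p - 1)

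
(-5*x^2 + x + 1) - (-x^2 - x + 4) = -4*x^2 + 2*x - 3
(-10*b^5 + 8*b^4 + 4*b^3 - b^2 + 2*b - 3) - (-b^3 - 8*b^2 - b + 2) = -10*b^5 + 8*b^4 + 5*b^3 + 7*b^2 + 3*b - 5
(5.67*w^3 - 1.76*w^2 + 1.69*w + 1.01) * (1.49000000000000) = 8.4483*w^3 - 2.6224*w^2 + 2.5181*w + 1.5049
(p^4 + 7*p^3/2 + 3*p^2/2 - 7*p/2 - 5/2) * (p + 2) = p^5 + 11*p^4/2 + 17*p^3/2 - p^2/2 - 19*p/2 - 5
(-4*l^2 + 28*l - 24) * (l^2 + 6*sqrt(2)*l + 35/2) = -4*l^4 - 24*sqrt(2)*l^3 + 28*l^3 - 94*l^2 + 168*sqrt(2)*l^2 - 144*sqrt(2)*l + 490*l - 420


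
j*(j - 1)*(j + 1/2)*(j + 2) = j^4 + 3*j^3/2 - 3*j^2/2 - j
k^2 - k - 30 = (k - 6)*(k + 5)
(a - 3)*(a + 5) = a^2 + 2*a - 15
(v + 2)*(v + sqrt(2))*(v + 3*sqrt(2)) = v^3 + 2*v^2 + 4*sqrt(2)*v^2 + 6*v + 8*sqrt(2)*v + 12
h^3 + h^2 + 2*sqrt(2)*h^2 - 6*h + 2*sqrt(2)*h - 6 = (h + 1)*(h - sqrt(2))*(h + 3*sqrt(2))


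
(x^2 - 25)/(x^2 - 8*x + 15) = (x + 5)/(x - 3)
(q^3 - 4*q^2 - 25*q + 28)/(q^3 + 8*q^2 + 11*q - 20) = (q - 7)/(q + 5)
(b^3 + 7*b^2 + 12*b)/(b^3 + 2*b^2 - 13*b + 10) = b*(b^2 + 7*b + 12)/(b^3 + 2*b^2 - 13*b + 10)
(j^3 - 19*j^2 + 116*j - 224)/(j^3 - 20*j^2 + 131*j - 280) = (j - 4)/(j - 5)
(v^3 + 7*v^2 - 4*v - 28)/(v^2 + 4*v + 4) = (v^2 + 5*v - 14)/(v + 2)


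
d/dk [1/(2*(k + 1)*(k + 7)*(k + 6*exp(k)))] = ((k + 1)*(k + 7)*(-6*exp(k) - 1) - (k + 1)*(k + 6*exp(k)) - (k + 7)*(k + 6*exp(k)))/(2*(k + 1)^2*(k + 7)^2*(k + 6*exp(k))^2)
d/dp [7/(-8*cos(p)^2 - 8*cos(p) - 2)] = -14*sin(p)/(2*cos(p) + 1)^3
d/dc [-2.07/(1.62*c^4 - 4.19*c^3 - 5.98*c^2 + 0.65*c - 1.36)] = (13.4136*c^3 - 26.0199*c^2 - 24.7572*c + 1.3455)/(-1.62*c^4 + 4.19*c^3 + 5.98*c^2 - 0.65*c + 1.36)^2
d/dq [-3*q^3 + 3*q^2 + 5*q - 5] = -9*q^2 + 6*q + 5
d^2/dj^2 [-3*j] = 0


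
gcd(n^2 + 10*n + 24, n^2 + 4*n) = n + 4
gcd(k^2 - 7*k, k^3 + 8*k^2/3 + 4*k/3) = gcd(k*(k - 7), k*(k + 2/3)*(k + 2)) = k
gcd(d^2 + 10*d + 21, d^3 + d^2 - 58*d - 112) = d + 7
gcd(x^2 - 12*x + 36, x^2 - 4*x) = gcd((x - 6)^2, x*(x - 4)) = 1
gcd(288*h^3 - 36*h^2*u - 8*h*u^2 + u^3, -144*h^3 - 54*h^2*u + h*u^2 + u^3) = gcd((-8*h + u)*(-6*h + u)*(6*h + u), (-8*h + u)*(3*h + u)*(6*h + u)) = -48*h^2 - 2*h*u + u^2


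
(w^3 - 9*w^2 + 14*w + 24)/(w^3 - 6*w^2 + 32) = (w^2 - 5*w - 6)/(w^2 - 2*w - 8)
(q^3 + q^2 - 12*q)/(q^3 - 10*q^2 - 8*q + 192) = q*(q - 3)/(q^2 - 14*q + 48)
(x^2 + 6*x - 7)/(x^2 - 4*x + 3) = (x + 7)/(x - 3)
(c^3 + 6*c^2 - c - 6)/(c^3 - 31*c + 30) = (c + 1)/(c - 5)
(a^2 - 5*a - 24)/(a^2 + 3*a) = (a - 8)/a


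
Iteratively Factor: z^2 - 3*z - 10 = (z + 2)*(z - 5)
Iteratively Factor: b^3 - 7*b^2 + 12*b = (b - 3)*(b^2 - 4*b) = (b - 4)*(b - 3)*(b)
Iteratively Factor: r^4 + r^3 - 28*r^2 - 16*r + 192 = (r + 4)*(r^3 - 3*r^2 - 16*r + 48) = (r - 4)*(r + 4)*(r^2 + r - 12) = (r - 4)*(r + 4)^2*(r - 3)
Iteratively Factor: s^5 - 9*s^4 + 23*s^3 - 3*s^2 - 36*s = (s - 3)*(s^4 - 6*s^3 + 5*s^2 + 12*s) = (s - 3)^2*(s^3 - 3*s^2 - 4*s) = (s - 3)^2*(s + 1)*(s^2 - 4*s) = (s - 4)*(s - 3)^2*(s + 1)*(s)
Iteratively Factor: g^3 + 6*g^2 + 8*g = (g + 2)*(g^2 + 4*g) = (g + 2)*(g + 4)*(g)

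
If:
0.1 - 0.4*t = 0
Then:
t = 0.25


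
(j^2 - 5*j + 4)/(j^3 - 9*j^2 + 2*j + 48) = (j^2 - 5*j + 4)/(j^3 - 9*j^2 + 2*j + 48)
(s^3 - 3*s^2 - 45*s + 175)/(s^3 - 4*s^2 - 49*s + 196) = (s^2 - 10*s + 25)/(s^2 - 11*s + 28)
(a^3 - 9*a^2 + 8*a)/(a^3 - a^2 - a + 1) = a*(a - 8)/(a^2 - 1)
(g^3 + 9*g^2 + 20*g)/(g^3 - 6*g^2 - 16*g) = (g^2 + 9*g + 20)/(g^2 - 6*g - 16)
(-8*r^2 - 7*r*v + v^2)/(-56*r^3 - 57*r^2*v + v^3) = 1/(7*r + v)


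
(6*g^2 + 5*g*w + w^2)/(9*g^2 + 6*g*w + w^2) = (2*g + w)/(3*g + w)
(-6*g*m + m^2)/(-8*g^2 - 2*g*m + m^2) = m*(6*g - m)/(8*g^2 + 2*g*m - m^2)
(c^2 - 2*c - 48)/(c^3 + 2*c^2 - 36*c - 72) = (c - 8)/(c^2 - 4*c - 12)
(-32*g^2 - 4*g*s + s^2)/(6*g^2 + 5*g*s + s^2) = (-32*g^2 - 4*g*s + s^2)/(6*g^2 + 5*g*s + s^2)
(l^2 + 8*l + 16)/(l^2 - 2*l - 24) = (l + 4)/(l - 6)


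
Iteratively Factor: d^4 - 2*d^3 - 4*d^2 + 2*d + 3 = (d + 1)*(d^3 - 3*d^2 - d + 3) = (d - 3)*(d + 1)*(d^2 - 1) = (d - 3)*(d + 1)^2*(d - 1)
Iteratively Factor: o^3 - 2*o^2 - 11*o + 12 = (o - 1)*(o^2 - o - 12) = (o - 1)*(o + 3)*(o - 4)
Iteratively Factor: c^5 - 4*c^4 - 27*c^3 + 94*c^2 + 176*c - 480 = (c - 4)*(c^4 - 27*c^2 - 14*c + 120) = (c - 4)*(c + 3)*(c^3 - 3*c^2 - 18*c + 40) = (c - 4)*(c - 2)*(c + 3)*(c^2 - c - 20) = (c - 4)*(c - 2)*(c + 3)*(c + 4)*(c - 5)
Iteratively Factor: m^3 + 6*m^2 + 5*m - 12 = (m - 1)*(m^2 + 7*m + 12) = (m - 1)*(m + 3)*(m + 4)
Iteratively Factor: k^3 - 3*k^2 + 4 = (k + 1)*(k^2 - 4*k + 4) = (k - 2)*(k + 1)*(k - 2)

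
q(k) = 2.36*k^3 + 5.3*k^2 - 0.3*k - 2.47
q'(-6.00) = 190.98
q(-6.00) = -319.63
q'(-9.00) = 477.78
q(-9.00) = -1290.91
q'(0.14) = 1.32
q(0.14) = -2.40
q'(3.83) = 144.15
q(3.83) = 206.72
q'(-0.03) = -0.61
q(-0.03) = -2.46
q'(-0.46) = -3.68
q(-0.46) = -1.44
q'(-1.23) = -2.63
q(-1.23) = 1.53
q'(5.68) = 288.33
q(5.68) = 599.29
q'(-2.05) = 7.72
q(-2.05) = 0.09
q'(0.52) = 7.13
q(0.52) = -0.86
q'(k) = 7.08*k^2 + 10.6*k - 0.3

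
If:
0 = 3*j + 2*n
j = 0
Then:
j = 0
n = 0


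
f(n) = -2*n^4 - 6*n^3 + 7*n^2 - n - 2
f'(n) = -8*n^3 - 18*n^2 + 14*n - 1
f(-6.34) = -1416.62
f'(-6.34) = 1225.44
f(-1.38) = 21.23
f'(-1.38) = -33.57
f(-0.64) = 2.74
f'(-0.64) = -15.24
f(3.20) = -339.84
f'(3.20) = -402.66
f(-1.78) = 35.72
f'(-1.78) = -37.83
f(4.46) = -1190.87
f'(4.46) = -1006.34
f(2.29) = -94.64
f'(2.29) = -159.41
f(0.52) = -1.62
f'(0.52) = 0.29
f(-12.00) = -30086.00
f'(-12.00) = 11063.00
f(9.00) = -16940.00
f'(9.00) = -7165.00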